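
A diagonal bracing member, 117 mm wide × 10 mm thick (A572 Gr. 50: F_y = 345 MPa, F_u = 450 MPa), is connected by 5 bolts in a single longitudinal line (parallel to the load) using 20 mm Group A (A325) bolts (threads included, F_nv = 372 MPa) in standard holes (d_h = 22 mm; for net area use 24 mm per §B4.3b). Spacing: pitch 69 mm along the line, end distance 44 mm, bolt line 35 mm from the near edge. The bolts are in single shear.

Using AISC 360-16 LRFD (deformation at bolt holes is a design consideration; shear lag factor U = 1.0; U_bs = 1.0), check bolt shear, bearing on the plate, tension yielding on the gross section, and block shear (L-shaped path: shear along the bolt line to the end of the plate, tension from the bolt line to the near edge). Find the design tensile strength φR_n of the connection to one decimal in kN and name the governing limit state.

363.3 kN (gross-section yield governs)

Bolt shear: A_b = π(20)²/4 = 314.16 mm². φR_n = 0.75 × 372 × 314.16 × 5 × 1 = 438.3 kN.
Bearing (10 mm plate, F_u = 450 MPa): end bolts L_c = 44 − 22/2 = 33, R_n = min(1.2×33×10×450, 2.4×20×10×450) = 178.2 kN/bolt; interior L_c = 69 − 22 = 47, R_n = 216 kN/bolt. φR_n = 0.75 × (1×178.2 + 4×216) = 781.7 kN.
Tension yield (gross): A_g = 117×10 = 1170 mm². φR_n = 0.90 × 345 × 1170 = 363.3 kN.
Block shear: shear path 1×[44+4×69] = 1×320 mm, A_gv = 3200, A_nv = 1×(320 − 4.5×24)×10 = 2120 mm²; tension to near edge: (35 − 0.5×24)×10 = 230 mm². R_n = min(0.6×450×2120, 0.6×345×3200) + 1.0×450×230 = min(572.4, 662.4) + 103.5 = 675.9 kN. φR_n = 0.75 × 675.9 = 506.9 kN.
Governing: min(438.3, 781.7, 363.3, 506.9) = 363.3 kN → gross-section yield.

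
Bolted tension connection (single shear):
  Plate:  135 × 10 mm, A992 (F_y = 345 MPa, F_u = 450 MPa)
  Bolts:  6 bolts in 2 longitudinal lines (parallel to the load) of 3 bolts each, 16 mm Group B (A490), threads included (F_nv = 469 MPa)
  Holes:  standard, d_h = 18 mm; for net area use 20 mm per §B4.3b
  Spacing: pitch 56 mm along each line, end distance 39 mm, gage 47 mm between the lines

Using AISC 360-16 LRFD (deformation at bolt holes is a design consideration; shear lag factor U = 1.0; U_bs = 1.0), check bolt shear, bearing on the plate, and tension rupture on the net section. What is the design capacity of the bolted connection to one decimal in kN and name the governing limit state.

Bolt shear: A_b = π(16)²/4 = 201.06 mm². φR_n = 0.75 × 469 × 201.06 × 6 × 1 = 424.3 kN.
Bearing (10 mm plate, F_u = 450 MPa): end bolts L_c = 39 − 18/2 = 30, R_n = min(1.2×30×10×450, 2.4×16×10×450) = 162 kN/bolt; interior L_c = 56 − 18 = 38, R_n = 172.8 kN/bolt. φR_n = 0.75 × (2×162 + 4×172.8) = 761.4 kN.
Tension rupture (net): A_n = (135 − 2×20)×10 = 950 mm² (U = 1.0, A_e = A_n). φR_n = 0.75 × 450 × 950 = 320.6 kN.
Governing: min(424.3, 761.4, 320.6) = 320.6 kN → net-section rupture.

320.6 kN (net-section rupture governs)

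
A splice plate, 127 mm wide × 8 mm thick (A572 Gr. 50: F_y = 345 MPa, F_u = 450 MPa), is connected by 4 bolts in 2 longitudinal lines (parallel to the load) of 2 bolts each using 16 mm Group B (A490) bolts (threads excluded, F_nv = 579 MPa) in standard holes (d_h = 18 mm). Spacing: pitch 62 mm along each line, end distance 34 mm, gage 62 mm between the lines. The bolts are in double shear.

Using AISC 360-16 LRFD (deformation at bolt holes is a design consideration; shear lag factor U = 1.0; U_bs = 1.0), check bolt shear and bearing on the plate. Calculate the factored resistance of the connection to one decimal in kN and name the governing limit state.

Bolt shear: A_b = π(16)²/4 = 201.06 mm². φR_n = 0.75 × 579 × 201.06 × 4 × 2 = 698.5 kN.
Bearing (8 mm plate, F_u = 450 MPa): end bolts L_c = 34 − 18/2 = 25, R_n = min(1.2×25×8×450, 2.4×16×8×450) = 108 kN/bolt; interior L_c = 62 − 18 = 44, R_n = 138.24 kN/bolt. φR_n = 0.75 × (2×108 + 2×138.24) = 369.4 kN.
Governing: min(698.5, 369.4) = 369.4 kN → bearing.

369.4 kN (bearing governs)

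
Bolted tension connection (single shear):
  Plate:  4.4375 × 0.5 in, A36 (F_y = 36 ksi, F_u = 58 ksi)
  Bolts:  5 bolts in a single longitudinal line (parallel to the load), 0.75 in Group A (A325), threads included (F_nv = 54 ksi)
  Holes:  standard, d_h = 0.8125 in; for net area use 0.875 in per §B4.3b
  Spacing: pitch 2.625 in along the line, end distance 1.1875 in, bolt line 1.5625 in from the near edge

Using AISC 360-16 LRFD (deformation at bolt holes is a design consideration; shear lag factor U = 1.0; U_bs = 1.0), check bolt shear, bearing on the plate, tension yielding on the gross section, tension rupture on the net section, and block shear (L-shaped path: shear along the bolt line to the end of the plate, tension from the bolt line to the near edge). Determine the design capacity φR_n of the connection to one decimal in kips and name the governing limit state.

71.9 kips (gross-section yield governs)

Bolt shear: A_b = π(0.75)²/4 = 0.44179 in². φR_n = 0.75 × 54 × 0.44179 × 5 × 1 = 89.5 kips.
Bearing (0.5 in plate, F_u = 58 ksi): end bolts L_c = 1.1875 − 0.8125/2 = 0.78125, R_n = min(1.2×0.78125×0.5×58, 2.4×0.75×0.5×58) = 27.188 kips/bolt; interior L_c = 2.625 − 0.8125 = 1.8125, R_n = 52.2 kips/bolt. φR_n = 0.75 × (1×27.188 + 4×52.2) = 177.0 kips.
Tension yield (gross): A_g = 4.4375×0.5 = 2.2188 in². φR_n = 0.90 × 36 × 2.2188 = 71.9 kips.
Tension rupture (net): A_n = (4.4375 − 1×0.875)×0.5 = 1.7813 in² (U = 1.0, A_e = A_n). φR_n = 0.75 × 58 × 1.7813 = 77.5 kips.
Block shear: shear path 1×[1.1875+4×2.625] = 1×11.6875 in, A_gv = 5.8438, A_nv = 1×(11.6875 − 4.5×0.875)×0.5 = 3.875 in²; tension to near edge: (1.5625 − 0.5×0.875)×0.5 = 0.5625 in². R_n = min(0.6×58×3.875, 0.6×36×5.8438) + 1.0×58×0.5625 = min(134.85, 126.23) + 32.625 = 158.86 kips. φR_n = 0.75 × 158.86 = 119.1 kips.
Governing: min(89.5, 177.0, 71.9, 77.5, 119.1) = 71.9 kips → gross-section yield.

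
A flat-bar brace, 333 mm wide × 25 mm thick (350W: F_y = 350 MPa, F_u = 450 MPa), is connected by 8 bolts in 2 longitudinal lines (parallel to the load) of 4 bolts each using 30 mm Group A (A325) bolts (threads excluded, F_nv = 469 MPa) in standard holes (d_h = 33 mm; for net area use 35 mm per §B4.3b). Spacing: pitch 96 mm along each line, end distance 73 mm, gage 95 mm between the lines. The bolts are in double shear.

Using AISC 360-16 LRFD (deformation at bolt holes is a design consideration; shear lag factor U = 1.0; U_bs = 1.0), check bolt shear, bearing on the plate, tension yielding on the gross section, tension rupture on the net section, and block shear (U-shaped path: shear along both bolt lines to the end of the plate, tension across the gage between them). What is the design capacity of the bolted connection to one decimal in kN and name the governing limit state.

2219.1 kN (net-section rupture governs)

Bolt shear: A_b = π(30)²/4 = 706.86 mm². φR_n = 0.75 × 469 × 706.86 × 8 × 2 = 3978.2 kN.
Bearing (25 mm plate, F_u = 450 MPa): end bolts L_c = 73 − 33/2 = 56.5, R_n = min(1.2×56.5×25×450, 2.4×30×25×450) = 762.75 kN/bolt; interior L_c = 96 − 33 = 63, R_n = 810 kN/bolt. φR_n = 0.75 × (2×762.75 + 6×810) = 4789.1 kN.
Tension yield (gross): A_g = 333×25 = 8325 mm². φR_n = 0.90 × 350 × 8325 = 2622.4 kN.
Tension rupture (net): A_n = (333 − 2×35)×25 = 6575 mm² (U = 1.0, A_e = A_n). φR_n = 0.75 × 450 × 6575 = 2219.1 kN.
Block shear: shear path 2×[73+3×96] = 2×361 mm, A_gv = 18050, A_nv = 2×(361 − 3.5×35)×25 = 11925 mm²; tension across gage: (95 − 1×35)×25 = 1500 mm². R_n = min(0.6×450×11925, 0.6×350×18050) + 1.0×450×1500 = min(3219.8, 3790.5) + 675 = 3894.8 kN. φR_n = 0.75 × 3894.8 = 2921.1 kN.
Governing: min(3978.2, 4789.1, 2622.4, 2219.1, 2921.1) = 2219.1 kN → net-section rupture.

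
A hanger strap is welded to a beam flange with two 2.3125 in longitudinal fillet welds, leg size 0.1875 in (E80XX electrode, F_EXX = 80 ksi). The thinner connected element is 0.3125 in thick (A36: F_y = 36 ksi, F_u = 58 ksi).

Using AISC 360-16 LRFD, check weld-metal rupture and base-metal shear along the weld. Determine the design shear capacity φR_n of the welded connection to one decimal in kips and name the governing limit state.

Weld metal: throat = 0.707×0.1875 = 0.13256 in, L = 2×2.3125 = 4.625 in. φR_n = 0.75 × 0.6 × 80 × 0.13256 × 4.625 = 22.1 kips.
Base metal shear (0.3125 in plate): yield φR_n = 1.0×0.6×36×0.3125×4.625 = 31.2 kips; rupture φR_n = 0.75×0.6×58×0.3125×4.625 = 37.7 kips; take 31.2 kips (yield).
Governing: min(22.1, 31.2) = 22.1 kips → weld metal.

22.1 kips (weld metal governs)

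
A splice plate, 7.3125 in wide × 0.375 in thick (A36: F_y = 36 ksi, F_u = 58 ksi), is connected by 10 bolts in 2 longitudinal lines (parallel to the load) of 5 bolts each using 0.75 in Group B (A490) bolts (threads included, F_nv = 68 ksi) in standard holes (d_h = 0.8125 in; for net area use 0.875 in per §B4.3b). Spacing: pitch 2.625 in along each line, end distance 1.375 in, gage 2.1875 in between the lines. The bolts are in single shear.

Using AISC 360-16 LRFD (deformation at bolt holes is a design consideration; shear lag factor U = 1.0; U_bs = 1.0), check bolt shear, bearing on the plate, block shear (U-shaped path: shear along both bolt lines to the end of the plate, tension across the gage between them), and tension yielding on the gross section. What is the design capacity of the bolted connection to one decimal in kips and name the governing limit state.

Bolt shear: A_b = π(0.75)²/4 = 0.44179 in². φR_n = 0.75 × 68 × 0.44179 × 10 × 1 = 225.3 kips.
Bearing (0.375 in plate, F_u = 58 ksi): end bolts L_c = 1.375 − 0.8125/2 = 0.96875, R_n = min(1.2×0.96875×0.375×58, 2.4×0.75×0.375×58) = 25.284 kips/bolt; interior L_c = 2.625 − 0.8125 = 1.8125, R_n = 39.15 kips/bolt. φR_n = 0.75 × (2×25.284 + 8×39.15) = 272.8 kips.
Block shear: shear path 2×[1.375+4×2.625] = 2×11.875 in, A_gv = 8.9063, A_nv = 2×(11.875 − 4.5×0.875)×0.375 = 5.9531 in²; tension across gage: (2.1875 − 1×0.875)×0.375 = 0.49219 in². R_n = min(0.6×58×5.9531, 0.6×36×8.9063) + 1.0×58×0.49219 = min(207.17, 192.38) + 28.547 = 220.93 kips. φR_n = 0.75 × 220.93 = 165.7 kips.
Tension yield (gross): A_g = 7.3125×0.375 = 2.7422 in². φR_n = 0.90 × 36 × 2.7422 = 88.8 kips.
Governing: min(225.3, 272.8, 165.7, 88.8) = 88.8 kips → gross-section yield.

88.8 kips (gross-section yield governs)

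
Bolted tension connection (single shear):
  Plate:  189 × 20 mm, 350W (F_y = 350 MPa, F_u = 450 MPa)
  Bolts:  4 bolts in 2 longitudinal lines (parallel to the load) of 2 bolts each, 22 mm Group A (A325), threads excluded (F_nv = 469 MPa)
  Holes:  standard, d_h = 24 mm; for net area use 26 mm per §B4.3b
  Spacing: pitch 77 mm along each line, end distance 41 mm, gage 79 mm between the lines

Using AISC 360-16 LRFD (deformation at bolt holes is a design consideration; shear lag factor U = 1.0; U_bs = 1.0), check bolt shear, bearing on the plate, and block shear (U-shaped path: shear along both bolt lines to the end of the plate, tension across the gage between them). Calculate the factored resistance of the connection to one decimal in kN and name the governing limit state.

534.8 kN (bolt shear governs)

Bolt shear: A_b = π(22)²/4 = 380.13 mm². φR_n = 0.75 × 469 × 380.13 × 4 × 1 = 534.8 kN.
Bearing (20 mm plate, F_u = 450 MPa): end bolts L_c = 41 − 24/2 = 29, R_n = min(1.2×29×20×450, 2.4×22×20×450) = 313.2 kN/bolt; interior L_c = 77 − 24 = 53, R_n = 475.2 kN/bolt. φR_n = 0.75 × (2×313.2 + 2×475.2) = 1182.6 kN.
Block shear: shear path 2×[41+1×77] = 2×118 mm, A_gv = 4720, A_nv = 2×(118 − 1.5×26)×20 = 3160 mm²; tension across gage: (79 − 1×26)×20 = 1060 mm². R_n = min(0.6×450×3160, 0.6×350×4720) + 1.0×450×1060 = min(853.2, 991.2) + 477 = 1330.2 kN. φR_n = 0.75 × 1330.2 = 997.7 kN.
Governing: min(534.8, 1182.6, 997.7) = 534.8 kN → bolt shear.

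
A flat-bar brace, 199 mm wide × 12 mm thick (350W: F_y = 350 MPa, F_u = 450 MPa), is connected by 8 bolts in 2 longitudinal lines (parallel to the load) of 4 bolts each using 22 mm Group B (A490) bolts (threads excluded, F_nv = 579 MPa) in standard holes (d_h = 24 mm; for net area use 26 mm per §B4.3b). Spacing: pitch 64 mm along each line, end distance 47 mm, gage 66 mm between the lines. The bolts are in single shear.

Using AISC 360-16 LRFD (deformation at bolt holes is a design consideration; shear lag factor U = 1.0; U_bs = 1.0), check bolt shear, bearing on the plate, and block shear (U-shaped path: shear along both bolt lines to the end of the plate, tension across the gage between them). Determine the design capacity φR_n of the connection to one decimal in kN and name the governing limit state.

Bolt shear: A_b = π(22)²/4 = 380.13 mm². φR_n = 0.75 × 579 × 380.13 × 8 × 1 = 1320.6 kN.
Bearing (12 mm plate, F_u = 450 MPa): end bolts L_c = 47 − 24/2 = 35, R_n = min(1.2×35×12×450, 2.4×22×12×450) = 226.8 kN/bolt; interior L_c = 64 − 24 = 40, R_n = 259.2 kN/bolt. φR_n = 0.75 × (2×226.8 + 6×259.2) = 1506.6 kN.
Block shear: shear path 2×[47+3×64] = 2×239 mm, A_gv = 5736, A_nv = 2×(239 − 3.5×26)×12 = 3552 mm²; tension across gage: (66 − 1×26)×12 = 480 mm². R_n = min(0.6×450×3552, 0.6×350×5736) + 1.0×450×480 = min(959.04, 1204.6) + 216 = 1175 kN. φR_n = 0.75 × 1175 = 881.3 kN.
Governing: min(1320.6, 1506.6, 881.3) = 881.3 kN → block shear.

881.3 kN (block shear governs)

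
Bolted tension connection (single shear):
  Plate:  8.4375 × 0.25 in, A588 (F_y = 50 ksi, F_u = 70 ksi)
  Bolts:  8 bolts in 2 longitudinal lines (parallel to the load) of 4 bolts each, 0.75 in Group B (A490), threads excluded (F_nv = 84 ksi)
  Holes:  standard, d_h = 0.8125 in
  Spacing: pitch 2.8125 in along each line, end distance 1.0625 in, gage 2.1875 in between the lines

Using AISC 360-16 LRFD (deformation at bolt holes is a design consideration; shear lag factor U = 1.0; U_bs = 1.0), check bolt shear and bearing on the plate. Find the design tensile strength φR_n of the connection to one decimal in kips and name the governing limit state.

162.4 kips (bearing governs)

Bolt shear: A_b = π(0.75)²/4 = 0.44179 in². φR_n = 0.75 × 84 × 0.44179 × 8 × 1 = 222.7 kips.
Bearing (0.25 in plate, F_u = 70 ksi): end bolts L_c = 1.0625 − 0.8125/2 = 0.65625, R_n = min(1.2×0.65625×0.25×70, 2.4×0.75×0.25×70) = 13.781 kips/bolt; interior L_c = 2.8125 − 0.8125 = 2, R_n = 31.5 kips/bolt. φR_n = 0.75 × (2×13.781 + 6×31.5) = 162.4 kips.
Governing: min(222.7, 162.4) = 162.4 kips → bearing.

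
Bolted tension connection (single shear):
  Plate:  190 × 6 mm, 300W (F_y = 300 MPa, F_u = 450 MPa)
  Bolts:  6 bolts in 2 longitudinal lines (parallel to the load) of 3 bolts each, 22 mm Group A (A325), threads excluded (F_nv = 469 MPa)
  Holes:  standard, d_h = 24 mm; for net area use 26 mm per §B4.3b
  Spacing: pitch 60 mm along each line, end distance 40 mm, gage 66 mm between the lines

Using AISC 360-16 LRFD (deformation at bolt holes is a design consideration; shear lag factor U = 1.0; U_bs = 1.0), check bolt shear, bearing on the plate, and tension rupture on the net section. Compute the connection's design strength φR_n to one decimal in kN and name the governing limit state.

279.5 kN (net-section rupture governs)

Bolt shear: A_b = π(22)²/4 = 380.13 mm². φR_n = 0.75 × 469 × 380.13 × 6 × 1 = 802.3 kN.
Bearing (6 mm plate, F_u = 450 MPa): end bolts L_c = 40 − 24/2 = 28, R_n = min(1.2×28×6×450, 2.4×22×6×450) = 90.72 kN/bolt; interior L_c = 60 − 24 = 36, R_n = 116.64 kN/bolt. φR_n = 0.75 × (2×90.72 + 4×116.64) = 486.0 kN.
Tension rupture (net): A_n = (190 − 2×26)×6 = 828 mm² (U = 1.0, A_e = A_n). φR_n = 0.75 × 450 × 828 = 279.5 kN.
Governing: min(802.3, 486.0, 279.5) = 279.5 kN → net-section rupture.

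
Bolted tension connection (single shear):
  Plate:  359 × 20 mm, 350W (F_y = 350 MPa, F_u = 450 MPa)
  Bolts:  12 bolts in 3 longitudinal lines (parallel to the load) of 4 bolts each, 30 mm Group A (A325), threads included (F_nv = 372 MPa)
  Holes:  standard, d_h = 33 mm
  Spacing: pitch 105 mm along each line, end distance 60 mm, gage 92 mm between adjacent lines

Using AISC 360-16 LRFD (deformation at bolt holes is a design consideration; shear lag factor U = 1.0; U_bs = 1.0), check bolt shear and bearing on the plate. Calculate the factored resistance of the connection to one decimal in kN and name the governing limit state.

2366.6 kN (bolt shear governs)

Bolt shear: A_b = π(30)²/4 = 706.86 mm². φR_n = 0.75 × 372 × 706.86 × 12 × 1 = 2366.6 kN.
Bearing (20 mm plate, F_u = 450 MPa): end bolts L_c = 60 − 33/2 = 43.5, R_n = min(1.2×43.5×20×450, 2.4×30×20×450) = 469.8 kN/bolt; interior L_c = 105 − 33 = 72, R_n = 648 kN/bolt. φR_n = 0.75 × (3×469.8 + 9×648) = 5431.1 kN.
Governing: min(2366.6, 5431.1) = 2366.6 kN → bolt shear.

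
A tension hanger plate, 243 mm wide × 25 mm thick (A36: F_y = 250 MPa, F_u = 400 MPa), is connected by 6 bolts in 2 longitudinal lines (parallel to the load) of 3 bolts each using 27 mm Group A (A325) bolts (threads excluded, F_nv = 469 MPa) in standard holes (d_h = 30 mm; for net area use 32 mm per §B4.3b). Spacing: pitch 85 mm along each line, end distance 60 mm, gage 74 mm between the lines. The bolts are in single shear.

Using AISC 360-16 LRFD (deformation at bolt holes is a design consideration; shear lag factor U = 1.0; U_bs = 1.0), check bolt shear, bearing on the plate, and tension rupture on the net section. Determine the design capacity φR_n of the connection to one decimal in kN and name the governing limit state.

Bolt shear: A_b = π(27)²/4 = 572.56 mm². φR_n = 0.75 × 469 × 572.56 × 6 × 1 = 1208.4 kN.
Bearing (25 mm plate, F_u = 400 MPa): end bolts L_c = 60 − 30/2 = 45, R_n = min(1.2×45×25×400, 2.4×27×25×400) = 540 kN/bolt; interior L_c = 85 − 30 = 55, R_n = 648 kN/bolt. φR_n = 0.75 × (2×540 + 4×648) = 2754.0 kN.
Tension rupture (net): A_n = (243 − 2×32)×25 = 4475 mm² (U = 1.0, A_e = A_n). φR_n = 0.75 × 400 × 4475 = 1342.5 kN.
Governing: min(1208.4, 2754.0, 1342.5) = 1208.4 kN → bolt shear.

1208.4 kN (bolt shear governs)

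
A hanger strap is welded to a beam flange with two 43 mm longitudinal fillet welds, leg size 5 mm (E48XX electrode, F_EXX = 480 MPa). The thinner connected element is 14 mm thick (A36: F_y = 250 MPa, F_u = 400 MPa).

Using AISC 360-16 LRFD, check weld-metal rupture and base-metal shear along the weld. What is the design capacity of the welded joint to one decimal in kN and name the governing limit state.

65.7 kN (weld metal governs)

Weld metal: throat = 0.707×5 = 3.535 mm, L = 2×43 = 86 mm. φR_n = 0.75 × 0.6 × 480 × 3.535 × 86 = 65.7 kN.
Base metal shear (14 mm plate): yield φR_n = 1.0×0.6×250×14×86 = 180.6 kN; rupture φR_n = 0.75×0.6×400×14×86 = 216.7 kN; take 180.6 kN (yield).
Governing: min(65.7, 180.6) = 65.7 kN → weld metal.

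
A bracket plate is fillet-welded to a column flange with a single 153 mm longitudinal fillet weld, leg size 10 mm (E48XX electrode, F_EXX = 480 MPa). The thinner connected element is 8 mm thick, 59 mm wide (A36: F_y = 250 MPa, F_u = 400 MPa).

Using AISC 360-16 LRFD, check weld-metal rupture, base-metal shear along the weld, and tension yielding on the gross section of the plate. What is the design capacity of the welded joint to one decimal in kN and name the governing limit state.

106.2 kN (gross-section yield governs)

Weld metal: throat = 0.707×10 = 7.07 mm, L = 153 mm. φR_n = 0.75 × 0.6 × 480 × 7.07 × 153 = 233.6 kN.
Base metal shear (8 mm plate): yield φR_n = 1.0×0.6×250×8×153 = 183.6 kN; rupture φR_n = 0.75×0.6×400×8×153 = 220.3 kN; take 183.6 kN (yield).
Tension yield (gross): A_g = 59×8 = 472 mm². φR_n = 0.90 × 250 × 472 = 106.2 kN.
Governing: min(233.6, 183.6, 106.2) = 106.2 kN → gross-section yield.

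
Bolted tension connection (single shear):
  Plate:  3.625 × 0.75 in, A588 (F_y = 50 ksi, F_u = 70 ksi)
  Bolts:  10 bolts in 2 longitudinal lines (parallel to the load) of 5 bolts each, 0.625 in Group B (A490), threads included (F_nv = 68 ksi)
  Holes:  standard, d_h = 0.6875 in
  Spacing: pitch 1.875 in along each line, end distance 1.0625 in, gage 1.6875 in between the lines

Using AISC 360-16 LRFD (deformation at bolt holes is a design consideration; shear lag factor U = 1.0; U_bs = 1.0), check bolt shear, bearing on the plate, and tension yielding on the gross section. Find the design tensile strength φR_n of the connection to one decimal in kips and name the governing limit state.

122.3 kips (gross-section yield governs)

Bolt shear: A_b = π(0.625)²/4 = 0.3068 in². φR_n = 0.75 × 68 × 0.3068 × 10 × 1 = 156.5 kips.
Bearing (0.75 in plate, F_u = 70 ksi): end bolts L_c = 1.0625 − 0.6875/2 = 0.71875, R_n = min(1.2×0.71875×0.75×70, 2.4×0.625×0.75×70) = 45.281 kips/bolt; interior L_c = 1.875 − 0.6875 = 1.1875, R_n = 74.813 kips/bolt. φR_n = 0.75 × (2×45.281 + 8×74.813) = 516.8 kips.
Tension yield (gross): A_g = 3.625×0.75 = 2.7188 in². φR_n = 0.90 × 50 × 2.7188 = 122.3 kips.
Governing: min(156.5, 516.8, 122.3) = 122.3 kips → gross-section yield.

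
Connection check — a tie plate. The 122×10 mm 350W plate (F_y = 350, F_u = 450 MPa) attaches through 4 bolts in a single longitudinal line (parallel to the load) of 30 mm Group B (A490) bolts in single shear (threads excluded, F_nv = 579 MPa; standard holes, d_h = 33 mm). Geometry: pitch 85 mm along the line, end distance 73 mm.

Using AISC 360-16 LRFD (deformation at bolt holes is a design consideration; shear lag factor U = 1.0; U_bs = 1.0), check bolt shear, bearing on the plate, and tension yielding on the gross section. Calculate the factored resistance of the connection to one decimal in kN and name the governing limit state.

Bolt shear: A_b = π(30)²/4 = 706.86 mm². φR_n = 0.75 × 579 × 706.86 × 4 × 1 = 1227.8 kN.
Bearing (10 mm plate, F_u = 450 MPa): end bolts L_c = 73 − 33/2 = 56.5, R_n = min(1.2×56.5×10×450, 2.4×30×10×450) = 305.1 kN/bolt; interior L_c = 85 − 33 = 52, R_n = 280.8 kN/bolt. φR_n = 0.75 × (1×305.1 + 3×280.8) = 860.6 kN.
Tension yield (gross): A_g = 122×10 = 1220 mm². φR_n = 0.90 × 350 × 1220 = 384.3 kN.
Governing: min(1227.8, 860.6, 384.3) = 384.3 kN → gross-section yield.

384.3 kN (gross-section yield governs)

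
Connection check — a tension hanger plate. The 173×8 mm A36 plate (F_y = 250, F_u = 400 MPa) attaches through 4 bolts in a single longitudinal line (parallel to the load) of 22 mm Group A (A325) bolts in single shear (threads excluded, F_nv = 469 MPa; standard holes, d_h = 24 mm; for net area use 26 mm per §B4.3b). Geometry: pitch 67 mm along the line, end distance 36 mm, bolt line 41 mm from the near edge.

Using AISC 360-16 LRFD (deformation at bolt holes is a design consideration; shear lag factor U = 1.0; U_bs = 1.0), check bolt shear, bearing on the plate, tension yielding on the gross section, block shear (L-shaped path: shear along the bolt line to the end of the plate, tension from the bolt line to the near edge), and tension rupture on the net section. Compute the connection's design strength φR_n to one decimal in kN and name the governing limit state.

277.4 kN (block shear governs)

Bolt shear: A_b = π(22)²/4 = 380.13 mm². φR_n = 0.75 × 469 × 380.13 × 4 × 1 = 534.8 kN.
Bearing (8 mm plate, F_u = 400 MPa): end bolts L_c = 36 − 24/2 = 24, R_n = min(1.2×24×8×400, 2.4×22×8×400) = 92.16 kN/bolt; interior L_c = 67 − 24 = 43, R_n = 165.12 kN/bolt. φR_n = 0.75 × (1×92.16 + 3×165.12) = 440.6 kN.
Tension yield (gross): A_g = 173×8 = 1384 mm². φR_n = 0.90 × 250 × 1384 = 311.4 kN.
Block shear: shear path 1×[36+3×67] = 1×237 mm, A_gv = 1896, A_nv = 1×(237 − 3.5×26)×8 = 1168 mm²; tension to near edge: (41 − 0.5×26)×8 = 224 mm². R_n = min(0.6×400×1168, 0.6×250×1896) + 1.0×400×224 = min(280.32, 284.4) + 89.6 = 369.92 kN. φR_n = 0.75 × 369.92 = 277.4 kN.
Tension rupture (net): A_n = (173 − 1×26)×8 = 1176 mm² (U = 1.0, A_e = A_n). φR_n = 0.75 × 400 × 1176 = 352.8 kN.
Governing: min(534.8, 440.6, 311.4, 277.4, 352.8) = 277.4 kN → block shear.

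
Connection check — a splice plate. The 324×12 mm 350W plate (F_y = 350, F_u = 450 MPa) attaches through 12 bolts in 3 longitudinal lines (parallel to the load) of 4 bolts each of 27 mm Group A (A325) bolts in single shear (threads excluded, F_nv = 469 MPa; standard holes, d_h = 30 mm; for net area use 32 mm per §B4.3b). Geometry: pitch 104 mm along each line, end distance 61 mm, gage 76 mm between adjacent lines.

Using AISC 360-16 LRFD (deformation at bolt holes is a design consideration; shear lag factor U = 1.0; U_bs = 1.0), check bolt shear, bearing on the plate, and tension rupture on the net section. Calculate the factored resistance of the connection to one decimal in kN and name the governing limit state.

923.4 kN (net-section rupture governs)

Bolt shear: A_b = π(27)²/4 = 572.56 mm². φR_n = 0.75 × 469 × 572.56 × 12 × 1 = 2416.8 kN.
Bearing (12 mm plate, F_u = 450 MPa): end bolts L_c = 61 − 30/2 = 46, R_n = min(1.2×46×12×450, 2.4×27×12×450) = 298.08 kN/bolt; interior L_c = 104 − 30 = 74, R_n = 349.92 kN/bolt. φR_n = 0.75 × (3×298.08 + 9×349.92) = 3032.6 kN.
Tension rupture (net): A_n = (324 − 3×32)×12 = 2736 mm² (U = 1.0, A_e = A_n). φR_n = 0.75 × 450 × 2736 = 923.4 kN.
Governing: min(2416.8, 3032.6, 923.4) = 923.4 kN → net-section rupture.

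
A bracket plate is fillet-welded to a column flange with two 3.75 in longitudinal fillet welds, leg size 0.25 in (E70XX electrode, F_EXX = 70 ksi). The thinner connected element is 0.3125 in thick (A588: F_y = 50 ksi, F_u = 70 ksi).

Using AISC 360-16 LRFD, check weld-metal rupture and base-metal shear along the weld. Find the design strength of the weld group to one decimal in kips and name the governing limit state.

Weld metal: throat = 0.707×0.25 = 0.17675 in, L = 2×3.75 = 7.5 in. φR_n = 0.75 × 0.6 × 70 × 0.17675 × 7.5 = 41.8 kips.
Base metal shear (0.3125 in plate): yield φR_n = 1.0×0.6×50×0.3125×7.5 = 70.3 kips; rupture φR_n = 0.75×0.6×70×0.3125×7.5 = 73.8 kips; take 70.3 kips (yield).
Governing: min(41.8, 70.3) = 41.8 kips → weld metal.

41.8 kips (weld metal governs)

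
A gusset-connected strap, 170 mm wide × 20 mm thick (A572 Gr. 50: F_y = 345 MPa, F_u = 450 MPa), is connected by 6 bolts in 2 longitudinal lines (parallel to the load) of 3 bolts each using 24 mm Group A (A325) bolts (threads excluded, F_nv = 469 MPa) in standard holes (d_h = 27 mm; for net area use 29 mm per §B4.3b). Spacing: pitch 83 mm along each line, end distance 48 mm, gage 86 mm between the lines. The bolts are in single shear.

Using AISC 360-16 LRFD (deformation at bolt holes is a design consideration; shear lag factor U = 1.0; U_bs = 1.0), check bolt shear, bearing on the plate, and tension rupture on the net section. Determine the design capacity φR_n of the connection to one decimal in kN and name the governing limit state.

756.0 kN (net-section rupture governs)

Bolt shear: A_b = π(24)²/4 = 452.39 mm². φR_n = 0.75 × 469 × 452.39 × 6 × 1 = 954.8 kN.
Bearing (20 mm plate, F_u = 450 MPa): end bolts L_c = 48 − 27/2 = 34.5, R_n = min(1.2×34.5×20×450, 2.4×24×20×450) = 372.6 kN/bolt; interior L_c = 83 − 27 = 56, R_n = 518.4 kN/bolt. φR_n = 0.75 × (2×372.6 + 4×518.4) = 2114.1 kN.
Tension rupture (net): A_n = (170 − 2×29)×20 = 2240 mm² (U = 1.0, A_e = A_n). φR_n = 0.75 × 450 × 2240 = 756.0 kN.
Governing: min(954.8, 2114.1, 756.0) = 756.0 kN → net-section rupture.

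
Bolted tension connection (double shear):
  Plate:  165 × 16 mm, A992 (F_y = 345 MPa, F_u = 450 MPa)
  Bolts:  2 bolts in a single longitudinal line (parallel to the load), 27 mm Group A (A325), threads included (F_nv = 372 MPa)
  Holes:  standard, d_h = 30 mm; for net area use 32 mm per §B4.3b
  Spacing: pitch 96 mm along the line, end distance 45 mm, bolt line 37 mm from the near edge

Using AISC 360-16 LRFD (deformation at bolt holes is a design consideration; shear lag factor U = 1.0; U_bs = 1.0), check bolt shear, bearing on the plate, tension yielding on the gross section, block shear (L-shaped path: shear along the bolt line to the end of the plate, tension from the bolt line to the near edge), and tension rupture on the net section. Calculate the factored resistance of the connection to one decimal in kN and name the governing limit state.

414.7 kN (block shear governs)

Bolt shear: A_b = π(27)²/4 = 572.56 mm². φR_n = 0.75 × 372 × 572.56 × 2 × 2 = 639.0 kN.
Bearing (16 mm plate, F_u = 450 MPa): end bolts L_c = 45 − 30/2 = 30, R_n = min(1.2×30×16×450, 2.4×27×16×450) = 259.2 kN/bolt; interior L_c = 96 − 30 = 66, R_n = 466.56 kN/bolt. φR_n = 0.75 × (1×259.2 + 1×466.56) = 544.3 kN.
Tension yield (gross): A_g = 165×16 = 2640 mm². φR_n = 0.90 × 345 × 2640 = 819.7 kN.
Block shear: shear path 1×[45+1×96] = 1×141 mm, A_gv = 2256, A_nv = 1×(141 − 1.5×32)×16 = 1488 mm²; tension to near edge: (37 − 0.5×32)×16 = 336 mm². R_n = min(0.6×450×1488, 0.6×345×2256) + 1.0×450×336 = min(401.76, 466.99) + 151.2 = 552.96 kN. φR_n = 0.75 × 552.96 = 414.7 kN.
Tension rupture (net): A_n = (165 − 1×32)×16 = 2128 mm² (U = 1.0, A_e = A_n). φR_n = 0.75 × 450 × 2128 = 718.2 kN.
Governing: min(639.0, 544.3, 819.7, 414.7, 718.2) = 414.7 kN → block shear.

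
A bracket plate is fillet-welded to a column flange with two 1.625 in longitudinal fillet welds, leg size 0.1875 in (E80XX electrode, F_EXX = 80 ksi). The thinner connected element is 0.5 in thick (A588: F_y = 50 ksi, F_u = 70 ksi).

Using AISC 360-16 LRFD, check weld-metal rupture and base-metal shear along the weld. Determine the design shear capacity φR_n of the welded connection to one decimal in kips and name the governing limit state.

15.5 kips (weld metal governs)

Weld metal: throat = 0.707×0.1875 = 0.13256 in, L = 2×1.625 = 3.25 in. φR_n = 0.75 × 0.6 × 80 × 0.13256 × 3.25 = 15.5 kips.
Base metal shear (0.5 in plate): yield φR_n = 1.0×0.6×50×0.5×3.25 = 48.8 kips; rupture φR_n = 0.75×0.6×70×0.5×3.25 = 51.2 kips; take 48.8 kips (yield).
Governing: min(15.5, 48.8) = 15.5 kips → weld metal.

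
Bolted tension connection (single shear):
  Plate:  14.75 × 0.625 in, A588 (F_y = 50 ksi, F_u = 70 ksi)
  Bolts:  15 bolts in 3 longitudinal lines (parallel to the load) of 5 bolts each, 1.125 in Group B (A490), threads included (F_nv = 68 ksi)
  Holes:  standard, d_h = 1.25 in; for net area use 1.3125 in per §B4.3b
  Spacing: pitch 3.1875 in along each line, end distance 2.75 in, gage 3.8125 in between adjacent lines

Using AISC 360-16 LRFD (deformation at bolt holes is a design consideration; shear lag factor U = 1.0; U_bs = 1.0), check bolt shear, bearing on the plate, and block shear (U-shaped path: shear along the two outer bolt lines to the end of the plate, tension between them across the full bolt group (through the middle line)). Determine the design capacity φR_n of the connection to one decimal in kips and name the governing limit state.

541.8 kips (block shear governs)

Bolt shear: A_b = π(1.125)²/4 = 0.99402 in². φR_n = 0.75 × 68 × 0.99402 × 15 × 1 = 760.4 kips.
Bearing (0.625 in plate, F_u = 70 ksi): end bolts L_c = 2.75 − 1.25/2 = 2.125, R_n = min(1.2×2.125×0.625×70, 2.4×1.125×0.625×70) = 111.56 kips/bolt; interior L_c = 3.1875 − 1.25 = 1.9375, R_n = 101.72 kips/bolt. φR_n = 0.75 × (3×111.56 + 12×101.72) = 1166.5 kips.
Block shear: shear path 2×[2.75+4×3.1875] = 2×15.5 in, A_gv = 19.375, A_nv = 2×(15.5 − 4.5×1.3125)×0.625 = 11.992 in²; tension across gage: (7.625 − 2×1.3125)×0.625 = 3.125 in². R_n = min(0.6×70×11.992, 0.6×50×19.375) + 1.0×70×3.125 = min(503.66, 581.25) + 218.75 = 722.41 kips. φR_n = 0.75 × 722.41 = 541.8 kips.
Governing: min(760.4, 1166.5, 541.8) = 541.8 kips → block shear.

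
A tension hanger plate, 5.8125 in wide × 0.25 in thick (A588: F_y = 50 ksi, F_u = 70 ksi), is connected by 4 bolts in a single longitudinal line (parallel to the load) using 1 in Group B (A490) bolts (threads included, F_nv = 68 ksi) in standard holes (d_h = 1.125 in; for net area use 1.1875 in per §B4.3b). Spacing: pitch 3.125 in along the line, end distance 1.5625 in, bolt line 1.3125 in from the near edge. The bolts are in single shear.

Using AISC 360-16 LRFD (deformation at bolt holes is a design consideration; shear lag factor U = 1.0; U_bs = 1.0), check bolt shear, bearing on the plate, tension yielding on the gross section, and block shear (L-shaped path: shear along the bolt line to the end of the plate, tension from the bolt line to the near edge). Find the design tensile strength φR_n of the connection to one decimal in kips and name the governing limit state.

Bolt shear: A_b = π(1)²/4 = 0.7854 in². φR_n = 0.75 × 68 × 0.7854 × 4 × 1 = 160.2 kips.
Bearing (0.25 in plate, F_u = 70 ksi): end bolts L_c = 1.5625 − 1.125/2 = 1, R_n = min(1.2×1×0.25×70, 2.4×1×0.25×70) = 21 kips/bolt; interior L_c = 3.125 − 1.125 = 2, R_n = 42 kips/bolt. φR_n = 0.75 × (1×21 + 3×42) = 110.3 kips.
Tension yield (gross): A_g = 5.8125×0.25 = 1.4531 in². φR_n = 0.90 × 50 × 1.4531 = 65.4 kips.
Block shear: shear path 1×[1.5625+3×3.125] = 1×10.9375 in, A_gv = 2.7344, A_nv = 1×(10.9375 − 3.5×1.1875)×0.25 = 1.6953 in²; tension to near edge: (1.3125 − 0.5×1.1875)×0.25 = 0.17969 in². R_n = min(0.6×70×1.6953, 0.6×50×2.7344) + 1.0×70×0.17969 = min(71.203, 82.032) + 12.578 = 83.781 kips. φR_n = 0.75 × 83.781 = 62.8 kips.
Governing: min(160.2, 110.3, 65.4, 62.8) = 62.8 kips → block shear.

62.8 kips (block shear governs)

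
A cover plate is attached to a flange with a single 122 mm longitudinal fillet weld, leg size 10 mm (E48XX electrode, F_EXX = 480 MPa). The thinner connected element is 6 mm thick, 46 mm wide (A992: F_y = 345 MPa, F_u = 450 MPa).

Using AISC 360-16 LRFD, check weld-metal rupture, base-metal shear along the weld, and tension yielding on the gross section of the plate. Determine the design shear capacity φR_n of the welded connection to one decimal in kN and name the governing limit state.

Weld metal: throat = 0.707×10 = 7.07 mm, L = 122 mm. φR_n = 0.75 × 0.6 × 480 × 7.07 × 122 = 186.3 kN.
Base metal shear (6 mm plate): yield φR_n = 1.0×0.6×345×6×122 = 151.5 kN; rupture φR_n = 0.75×0.6×450×6×122 = 148.2 kN; take 148.2 kN (rupture).
Tension yield (gross): A_g = 46×6 = 276 mm². φR_n = 0.90 × 345 × 276 = 85.7 kN.
Governing: min(186.3, 148.2, 85.7) = 85.7 kN → gross-section yield.

85.7 kN (gross-section yield governs)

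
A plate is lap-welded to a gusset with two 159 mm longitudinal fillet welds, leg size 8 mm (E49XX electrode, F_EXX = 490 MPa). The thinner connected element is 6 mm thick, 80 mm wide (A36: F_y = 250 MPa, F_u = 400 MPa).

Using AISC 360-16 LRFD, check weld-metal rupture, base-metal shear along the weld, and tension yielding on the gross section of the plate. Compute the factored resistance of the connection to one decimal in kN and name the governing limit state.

108.0 kN (gross-section yield governs)

Weld metal: throat = 0.707×8 = 5.656 mm, L = 2×159 = 318 mm. φR_n = 0.75 × 0.6 × 490 × 5.656 × 318 = 396.6 kN.
Base metal shear (6 mm plate): yield φR_n = 1.0×0.6×250×6×318 = 286.2 kN; rupture φR_n = 0.75×0.6×400×6×318 = 343.4 kN; take 286.2 kN (yield).
Tension yield (gross): A_g = 80×6 = 480 mm². φR_n = 0.90 × 250 × 480 = 108.0 kN.
Governing: min(396.6, 286.2, 108.0) = 108.0 kN → gross-section yield.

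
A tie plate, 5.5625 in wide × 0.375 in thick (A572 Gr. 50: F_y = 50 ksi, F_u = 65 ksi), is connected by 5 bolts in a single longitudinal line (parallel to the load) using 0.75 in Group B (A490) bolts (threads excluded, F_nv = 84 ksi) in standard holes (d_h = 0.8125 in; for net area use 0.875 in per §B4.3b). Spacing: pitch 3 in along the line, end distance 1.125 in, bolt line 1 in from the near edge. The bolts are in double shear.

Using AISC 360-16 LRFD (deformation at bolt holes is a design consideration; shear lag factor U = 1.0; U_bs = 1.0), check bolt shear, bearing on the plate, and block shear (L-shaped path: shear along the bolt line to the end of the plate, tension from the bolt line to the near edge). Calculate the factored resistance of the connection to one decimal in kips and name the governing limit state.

Bolt shear: A_b = π(0.75)²/4 = 0.44179 in². φR_n = 0.75 × 84 × 0.44179 × 5 × 2 = 278.3 kips.
Bearing (0.375 in plate, F_u = 65 ksi): end bolts L_c = 1.125 − 0.8125/2 = 0.71875, R_n = min(1.2×0.71875×0.375×65, 2.4×0.75×0.375×65) = 21.023 kips/bolt; interior L_c = 3 − 0.8125 = 2.1875, R_n = 43.875 kips/bolt. φR_n = 0.75 × (1×21.023 + 4×43.875) = 147.4 kips.
Block shear: shear path 1×[1.125+4×3] = 1×13.125 in, A_gv = 4.9219, A_nv = 1×(13.125 − 4.5×0.875)×0.375 = 3.4453 in²; tension to near edge: (1 − 0.5×0.875)×0.375 = 0.21094 in². R_n = min(0.6×65×3.4453, 0.6×50×4.9219) + 1.0×65×0.21094 = min(134.37, 147.66) + 13.711 = 148.08 kips. φR_n = 0.75 × 148.08 = 111.1 kips.
Governing: min(278.3, 147.4, 111.1) = 111.1 kips → block shear.

111.1 kips (block shear governs)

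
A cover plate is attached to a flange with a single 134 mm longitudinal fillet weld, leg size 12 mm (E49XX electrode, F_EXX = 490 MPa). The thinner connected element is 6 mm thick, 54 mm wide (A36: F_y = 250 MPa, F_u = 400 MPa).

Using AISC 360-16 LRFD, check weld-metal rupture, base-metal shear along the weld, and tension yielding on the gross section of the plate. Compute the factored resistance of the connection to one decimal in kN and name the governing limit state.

72.9 kN (gross-section yield governs)

Weld metal: throat = 0.707×12 = 8.484 mm, L = 134 mm. φR_n = 0.75 × 0.6 × 490 × 8.484 × 134 = 250.7 kN.
Base metal shear (6 mm plate): yield φR_n = 1.0×0.6×250×6×134 = 120.6 kN; rupture φR_n = 0.75×0.6×400×6×134 = 144.7 kN; take 120.6 kN (yield).
Tension yield (gross): A_g = 54×6 = 324 mm². φR_n = 0.90 × 250 × 324 = 72.9 kN.
Governing: min(250.7, 120.6, 72.9) = 72.9 kN → gross-section yield.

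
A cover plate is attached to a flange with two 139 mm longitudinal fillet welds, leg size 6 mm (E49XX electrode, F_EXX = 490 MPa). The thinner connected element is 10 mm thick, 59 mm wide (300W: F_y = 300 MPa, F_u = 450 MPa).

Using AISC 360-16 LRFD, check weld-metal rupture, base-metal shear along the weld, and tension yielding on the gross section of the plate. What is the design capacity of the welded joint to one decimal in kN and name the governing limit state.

159.3 kN (gross-section yield governs)

Weld metal: throat = 0.707×6 = 4.242 mm, L = 2×139 = 278 mm. φR_n = 0.75 × 0.6 × 490 × 4.242 × 278 = 260.0 kN.
Base metal shear (10 mm plate): yield φR_n = 1.0×0.6×300×10×278 = 500.4 kN; rupture φR_n = 0.75×0.6×450×10×278 = 563.0 kN; take 500.4 kN (yield).
Tension yield (gross): A_g = 59×10 = 590 mm². φR_n = 0.90 × 300 × 590 = 159.3 kN.
Governing: min(260.0, 500.4, 159.3) = 159.3 kN → gross-section yield.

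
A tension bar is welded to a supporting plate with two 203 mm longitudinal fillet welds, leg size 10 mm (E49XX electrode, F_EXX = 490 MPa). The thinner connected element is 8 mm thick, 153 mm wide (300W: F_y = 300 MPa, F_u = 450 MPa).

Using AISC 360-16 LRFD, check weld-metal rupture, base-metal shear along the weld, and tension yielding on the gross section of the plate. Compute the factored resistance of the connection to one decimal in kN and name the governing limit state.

Weld metal: throat = 0.707×10 = 7.07 mm, L = 2×203 = 406 mm. φR_n = 0.75 × 0.6 × 490 × 7.07 × 406 = 632.9 kN.
Base metal shear (8 mm plate): yield φR_n = 1.0×0.6×300×8×406 = 584.6 kN; rupture φR_n = 0.75×0.6×450×8×406 = 657.7 kN; take 584.6 kN (yield).
Tension yield (gross): A_g = 153×8 = 1224 mm². φR_n = 0.90 × 300 × 1224 = 330.5 kN.
Governing: min(632.9, 584.6, 330.5) = 330.5 kN → gross-section yield.

330.5 kN (gross-section yield governs)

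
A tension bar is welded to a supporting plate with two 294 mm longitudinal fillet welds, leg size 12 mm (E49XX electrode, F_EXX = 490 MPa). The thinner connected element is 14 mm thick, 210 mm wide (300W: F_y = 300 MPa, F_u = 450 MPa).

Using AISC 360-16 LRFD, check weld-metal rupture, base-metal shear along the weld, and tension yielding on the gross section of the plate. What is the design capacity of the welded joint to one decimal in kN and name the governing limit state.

Weld metal: throat = 0.707×12 = 8.484 mm, L = 2×294 = 588 mm. φR_n = 0.75 × 0.6 × 490 × 8.484 × 588 = 1100.0 kN.
Base metal shear (14 mm plate): yield φR_n = 1.0×0.6×300×14×588 = 1481.8 kN; rupture φR_n = 0.75×0.6×450×14×588 = 1667.0 kN; take 1481.8 kN (yield).
Tension yield (gross): A_g = 210×14 = 2940 mm². φR_n = 0.90 × 300 × 2940 = 793.8 kN.
Governing: min(1100.0, 1481.8, 793.8) = 793.8 kN → gross-section yield.

793.8 kN (gross-section yield governs)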